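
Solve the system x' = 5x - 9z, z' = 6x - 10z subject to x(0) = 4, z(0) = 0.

x(t) = 12e^(-t) - 8e^(-4t), z(t) = 8e^(-t) - 8e^(-4t)

Coefficient matrix A = [[5, -9], [6, -10]].
Characteristic polynomial det(A - λI) = λ^2 + 5λ + 4 = 0.
Eigenvalues λ = -4, -1.
For λ=-4: (A-λI) row 1 is [9, -9], so an eigenvector is (-1, -1).
For λ=-1: (A-λI) row 1 is [6, -9], so an eigenvector is (3, 2).
General solution: C_1e^(-4t)(-1,-1) + C_2e^(-t)(3,2).
Applying x(0)=4, z(0)=0 gives C_1=8, C_2=4.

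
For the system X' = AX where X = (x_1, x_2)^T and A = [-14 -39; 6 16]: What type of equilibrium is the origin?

unstable spiral

A = [[-14,-39],[6,16]]; det(A-λI) = λ^2 - 2λ + 10.
λ = 1 ± 3i: positive real part.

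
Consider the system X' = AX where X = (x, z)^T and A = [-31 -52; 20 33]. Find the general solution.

x(t) = 3K_1e^(t)sin(4t) - 2K_1e^(t)cos(4t) - 2K_2e^(t)sin(4t) - 3K_2e^(t)cos(4t), z(t) = -2K_1e^(t)sin(4t) + K_1e^(t)cos(4t) + K_2e^(t)sin(4t) + 2K_2e^(t)cos(4t)

Coefficient matrix A = [[-31, -52], [20, 33]].
Characteristic polynomial det(A - λI) = λ^2 - 2λ + 17 = 0.
Eigenvalues λ = 1 ± 4i (complex conjugate pair).
For λ=1+4i: an eigenvector is (-2,1) - i(3,-2) = (-2 - 3i, 1 + 2i).
A real fundamental pair from Re and Im of e^((1+4i)t)v: X_1 = e^(t)(cos(4t)·(-2,1) + sin(4t)·(3,-2)), X_2 = e^(t)(sin(4t)·(-2,1) - cos(4t)·(3,-2)).
General solution: K_1X_1 + K_2X_2.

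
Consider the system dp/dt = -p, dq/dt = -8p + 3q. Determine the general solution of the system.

Coefficient matrix A = [[-1, 0], [-8, 3]].
Characteristic polynomial det(A - λI) = λ^2 - 2λ - 3 = 0.
Eigenvalues λ = 3, -1.
For λ=3: (A-λI) row 1 is [-4, 0], so an eigenvector is (0, -1).
For λ=-1: (A-λI) row 2 is [-8, 4], so an eigenvector is (-1, -2).
General solution: C_1e^(3t)(0,-1) + C_2e^(-t)(-1,-2).

p(t) = -C_2e^(-t), q(t) = -C_1e^(3t) - 2C_2e^(-t)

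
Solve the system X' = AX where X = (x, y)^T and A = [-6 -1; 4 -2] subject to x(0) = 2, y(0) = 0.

x(t) = -4te^(-4t) + 2e^(-4t), y(t) = 8te^(-4t)

Coefficient matrix A = [[-6, -1], [4, -2]].
Characteristic polynomial det(A - λI) = λ^2 + 8λ + 16 = 0.
Single eigenvalue λ = -4 with algebraic multiplicity 2.
Eigenvector v = (-1,2); generalized eigenvector w with (A-λI)w=v is (1,-1).
General solution: e^(-4t)[c_1·v + c_2·(t·v + w)].
Applying x(0)=2, y(0)=0 gives c_1=2, c_2=4.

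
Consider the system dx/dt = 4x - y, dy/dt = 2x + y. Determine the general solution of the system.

Coefficient matrix A = [[4, -1], [2, 1]].
Characteristic polynomial det(A - λI) = λ^2 - 5λ + 6 = 0.
Eigenvalues λ = 3, 2.
For λ=3: (A-λI) row 1 is [1, -1], so an eigenvector is (-1, -1).
For λ=2: (A-λI) row 1 is [2, -1], so an eigenvector is (1, 2).
General solution: c_1e^(3t)(-1,-1) + c_2e^(2t)(1,2).

x(t) = -c_1e^(3t) + c_2e^(2t), y(t) = -c_1e^(3t) + 2c_2e^(2t)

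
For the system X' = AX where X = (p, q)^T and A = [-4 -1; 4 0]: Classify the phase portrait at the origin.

A = [[-4,-1],[4,0]]; det(A-λI) = λ^2 + 4λ + 4.
repeated λ = -2 with a single eigenvector.

stable improper node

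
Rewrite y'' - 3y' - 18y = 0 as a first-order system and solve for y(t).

Let x_1 = y, x_2 = y'. Then x_1' = x_2 and x_2' = 18x_1 + 3x_2.
A = [[0,1],[18,3]]; det(A-λI) = λ^2 - 3λ - 18.
Eigenvalues λ = -3, 6 with eigenvectors (1,-3), (1,6).

y(t) = K_1e^(-3t) + K_2e^(6t)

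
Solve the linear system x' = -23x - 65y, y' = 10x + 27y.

Coefficient matrix A = [[-23, -65], [10, 27]].
Characteristic polynomial det(A - λI) = λ^2 - 4λ + 29 = 0.
Eigenvalues λ = 2 ± 5i (complex conjugate pair).
For λ=2+5i: an eigenvector is (3,-1) - i(-2,1) = (3 + 2i, -1 - i).
A real fundamental pair from Re and Im of e^((2+5i)t)v: X_1 = e^(2t)(cos(5t)·(3,-1) + sin(5t)·(-2,1)), X_2 = e^(2t)(sin(5t)·(3,-1) - cos(5t)·(-2,1)).
General solution: c_1X_1 + c_2X_2.

x(t) = -2c_1e^(2t)sin(5t) + 3c_1e^(2t)cos(5t) + 3c_2e^(2t)sin(5t) + 2c_2e^(2t)cos(5t), y(t) = c_1e^(2t)sin(5t) - c_1e^(2t)cos(5t) - c_2e^(2t)sin(5t) - c_2e^(2t)cos(5t)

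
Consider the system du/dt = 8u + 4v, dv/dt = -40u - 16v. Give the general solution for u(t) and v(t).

u(t) = -C_1e^(-4t)sin(4t) + C_2e^(-4t)cos(4t), v(t) = 3C_1e^(-4t)sin(4t) - C_1e^(-4t)cos(4t) - C_2e^(-4t)sin(4t) - 3C_2e^(-4t)cos(4t)

Coefficient matrix A = [[8, 4], [-40, -16]].
Characteristic polynomial det(A - λI) = λ^2 + 8λ + 32 = 0.
Eigenvalues λ = -4 ± 4i (complex conjugate pair).
For λ=-4+4i: an eigenvector is (0,-1) - i(-1,3) = (0 + i, -1 - 3i).
A real fundamental pair from Re and Im of e^((-4+4i)t)v: X_1 = e^(-4t)(cos(4t)·(0,-1) + sin(4t)·(-1,3)), X_2 = e^(-4t)(sin(4t)·(0,-1) - cos(4t)·(-1,3)).
General solution: C_1X_1 + C_2X_2.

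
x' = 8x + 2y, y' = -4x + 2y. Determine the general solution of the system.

x(t) = -c_1e^(4t) - c_2e^(6t), y(t) = 2c_1e^(4t) + c_2e^(6t)

Coefficient matrix A = [[8, 2], [-4, 2]].
Characteristic polynomial det(A - λI) = λ^2 - 10λ + 24 = 0.
Eigenvalues λ = 4, 6.
For λ=4: (A-λI) row 1 is [4, 2], so an eigenvector is (-1, 2).
For λ=6: (A-λI) row 1 is [2, 2], so an eigenvector is (-1, 1).
General solution: c_1e^(4t)(-1,2) + c_2e^(6t)(-1,1).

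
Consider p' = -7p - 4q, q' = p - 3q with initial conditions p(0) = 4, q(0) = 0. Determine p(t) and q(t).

Coefficient matrix A = [[-7, -4], [1, -3]].
Characteristic polynomial det(A - λI) = λ^2 + 10λ + 25 = 0.
Single eigenvalue λ = -5 with algebraic multiplicity 2.
Eigenvector v = (-2,1); generalized eigenvector w with (A-λI)w=v is (-1,1).
General solution: e^(-5t)[C_1·v + C_2·(t·v + w)].
Applying p(0)=4, q(0)=0 gives C_1=-4, C_2=4.

p(t) = -8te^(-5t) + 4e^(-5t), q(t) = 4te^(-5t)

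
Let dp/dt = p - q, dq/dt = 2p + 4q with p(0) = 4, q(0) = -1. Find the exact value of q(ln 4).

A = [[1,-1],[2,4]]; eigenvalues λ = 3, 2.
Eigenvectors: (-1,2) for λ=3, (-1,1) for λ=2.
From the initial condition, c_1 = 3, c_2 = -7.
q(ln 4) = (3)(4^3)(2) + (-7)(4^2)(1) = 272.

272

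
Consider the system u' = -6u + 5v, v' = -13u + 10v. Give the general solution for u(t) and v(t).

u(t) = -2C_1e^(2t)sin(t) - C_1e^(2t)cos(t) - C_2e^(2t)sin(t) + 2C_2e^(2t)cos(t), v(t) = -3C_1e^(2t)sin(t) - 2C_1e^(2t)cos(t) - 2C_2e^(2t)sin(t) + 3C_2e^(2t)cos(t)

Coefficient matrix A = [[-6, 5], [-13, 10]].
Characteristic polynomial det(A - λI) = λ^2 - 4λ + 5 = 0.
Eigenvalues λ = 2 ± i (complex conjugate pair).
For λ=2+i: an eigenvector is (-1,-2) - i(-2,-3) = (-1 + 2i, -2 + 3i).
A real fundamental pair from Re and Im of e^((2+i)t)v: X_1 = e^(2t)(cos(t)·(-1,-2) + sin(t)·(-2,-3)), X_2 = e^(2t)(sin(t)·(-1,-2) - cos(t)·(-2,-3)).
General solution: C_1X_1 + C_2X_2.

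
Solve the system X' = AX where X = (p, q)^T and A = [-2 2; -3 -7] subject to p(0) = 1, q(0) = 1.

p(t) = 5e^(-4t) - 4e^(-5t), q(t) = -5e^(-4t) + 6e^(-5t)

Coefficient matrix A = [[-2, 2], [-3, -7]].
Characteristic polynomial det(A - λI) = λ^2 + 9λ + 20 = 0.
Eigenvalues λ = -5, -4.
For λ=-5: (A-λI) row 1 is [3, 2], so an eigenvector is (2, -3).
For λ=-4: (A-λI) row 1 is [2, 2], so an eigenvector is (-1, 1).
General solution: c_1e^(-5t)(2,-3) + c_2e^(-4t)(-1,1).
Applying p(0)=1, q(0)=1 gives c_1=-2, c_2=-5.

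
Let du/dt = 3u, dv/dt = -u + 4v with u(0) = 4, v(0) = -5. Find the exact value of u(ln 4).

A = [[3,0],[-1,4]]; eigenvalues λ = 3, 4.
Eigenvectors: (1,1) for λ=3, (0,-1) for λ=4.
From the initial condition, c_1 = 4, c_2 = 9.
u(ln 4) = (4)(4^3)(1) + (9)(4^4)(0) = 256.

256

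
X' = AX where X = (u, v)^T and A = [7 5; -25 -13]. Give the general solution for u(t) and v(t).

u(t) = c_1e^(-3t)cos(5t) + c_2e^(-3t)sin(5t), v(t) = -c_1e^(-3t)sin(5t) - 2c_1e^(-3t)cos(5t) - 2c_2e^(-3t)sin(5t) + c_2e^(-3t)cos(5t)

Coefficient matrix A = [[7, 5], [-25, -13]].
Characteristic polynomial det(A - λI) = λ^2 + 6λ + 34 = 0.
Eigenvalues λ = -3 ± 5i (complex conjugate pair).
For λ=-3+5i: an eigenvector is (1,-2) - i(0,-1) = (1, -2 + i).
A real fundamental pair from Re and Im of e^((-3+5i)t)v: X_1 = e^(-3t)(cos(5t)·(1,-2) + sin(5t)·(0,-1)), X_2 = e^(-3t)(sin(5t)·(1,-2) - cos(5t)·(0,-1)).
General solution: c_1X_1 + c_2X_2.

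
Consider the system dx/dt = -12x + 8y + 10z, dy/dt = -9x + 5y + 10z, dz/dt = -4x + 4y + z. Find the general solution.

Coefficient matrix A = [[-12, 8, 10], [-9, 5, 10], [-4, 4, 1]].
det(A - λI) = 0 gives eigenvalues λ = -3, -4, 1.
For λ=-3: eigenvector (-2,-1,-1).
For λ=-4: eigenvector (1,1,0).
For λ=1: eigenvector (2,2,1).
General solution: c_1e^(-3t)(-2,-1,-1) + c_2e^(-4t)(1,1,0) + c_3e^(t)(2,2,1).

x(t) = -2c_1e^(-3t) + c_2e^(-4t) + 2c_3e^(t), y(t) = -c_1e^(-3t) + c_2e^(-4t) + 2c_3e^(t), z(t) = -c_1e^(-3t) + c_3e^(t)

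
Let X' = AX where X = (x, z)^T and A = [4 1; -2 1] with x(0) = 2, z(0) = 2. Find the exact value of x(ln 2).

A = [[4,1],[-2,1]]; eigenvalues λ = 2, 3.
Eigenvectors: (-1,2) for λ=2, (1,-1) for λ=3.
From the initial condition, c_1 = 4, c_2 = 6.
x(ln 2) = (4)(2^2)(-1) + (6)(2^3)(1) = 32.

32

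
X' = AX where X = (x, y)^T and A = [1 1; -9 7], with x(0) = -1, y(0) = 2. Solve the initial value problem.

x(t) = 5te^(4t) - e^(4t), y(t) = 15te^(4t) + 2e^(4t)

Coefficient matrix A = [[1, 1], [-9, 7]].
Characteristic polynomial det(A - λI) = λ^2 - 8λ + 16 = 0.
Single eigenvalue λ = 4 with algebraic multiplicity 2.
Eigenvector v = (1,3); generalized eigenvector w with (A-λI)w=v is (-1,-2).
General solution: e^(4t)[C_1·v + C_2·(t·v + w)].
Applying x(0)=-1, y(0)=2 gives C_1=4, C_2=5.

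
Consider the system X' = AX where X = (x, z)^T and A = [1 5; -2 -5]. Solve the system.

x(t) = -2C_1e^(-2t)sin(t) + C_1e^(-2t)cos(t) + C_2e^(-2t)sin(t) + 2C_2e^(-2t)cos(t), z(t) = C_1e^(-2t)sin(t) - C_1e^(-2t)cos(t) - C_2e^(-2t)sin(t) - C_2e^(-2t)cos(t)

Coefficient matrix A = [[1, 5], [-2, -5]].
Characteristic polynomial det(A - λI) = λ^2 + 4λ + 5 = 0.
Eigenvalues λ = -2 ± i (complex conjugate pair).
For λ=-2+i: an eigenvector is (1,-1) - i(-2,1) = (1 + 2i, -1 - i).
A real fundamental pair from Re and Im of e^((-2+i)t)v: X_1 = e^(-2t)(cos(t)·(1,-1) + sin(t)·(-2,1)), X_2 = e^(-2t)(sin(t)·(1,-1) - cos(t)·(-2,1)).
General solution: C_1X_1 + C_2X_2.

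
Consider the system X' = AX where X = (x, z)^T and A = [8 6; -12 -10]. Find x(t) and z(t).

Coefficient matrix A = [[8, 6], [-12, -10]].
Characteristic polynomial det(A - λI) = λ^2 + 2λ - 8 = 0.
Eigenvalues λ = 2, -4.
For λ=2: (A-λI) row 1 is [6, 6], so an eigenvector is (-1, 1).
For λ=-4: (A-λI) row 1 is [12, 6], so an eigenvector is (-1, 2).
General solution: c_1e^(2t)(-1,1) + c_2e^(-4t)(-1,2).

x(t) = -c_1e^(2t) - c_2e^(-4t), z(t) = c_1e^(2t) + 2c_2e^(-4t)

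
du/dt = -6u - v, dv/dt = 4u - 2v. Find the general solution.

u(t) = c_1e^(-4t) + c_2te^(-4t) - 2c_2e^(-4t), v(t) = -2c_1e^(-4t) - 2c_2te^(-4t) + 3c_2e^(-4t)

Coefficient matrix A = [[-6, -1], [4, -2]].
Characteristic polynomial det(A - λI) = λ^2 + 8λ + 16 = 0.
Single eigenvalue λ = -4 with algebraic multiplicity 2.
Eigenvector v = (1,-2); generalized eigenvector w with (A-λI)w=v is (-2,3).
General solution: e^(-4t)[c_1·v + c_2·(t·v + w)].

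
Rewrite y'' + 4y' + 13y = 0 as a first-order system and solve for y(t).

y(t) = K_1e^(-2t)cos(3t) + K_2e^(-2t)sin(3t)

Let x_1 = y, x_2 = y'. Then x_1' = x_2 and x_2' = -13x_1 - 4x_2.
A = [[0,1],[-13,-4]]; det(A-λI) = λ^2 + 4λ + 13.
Eigenvalues λ = -2 ± 3i.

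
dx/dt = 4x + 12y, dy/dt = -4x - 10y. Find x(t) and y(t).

Coefficient matrix A = [[4, 12], [-4, -10]].
Characteristic polynomial det(A - λI) = λ^2 + 6λ + 8 = 0.
Eigenvalues λ = -2, -4.
For λ=-2: (A-λI) row 1 is [6, 12], so an eigenvector is (2, -1).
For λ=-4: (A-λI) row 1 is [8, 12], so an eigenvector is (3, -2).
General solution: c_1e^(-2t)(2,-1) + c_2e^(-4t)(3,-2).

x(t) = 2c_1e^(-2t) + 3c_2e^(-4t), y(t) = -c_1e^(-2t) - 2c_2e^(-4t)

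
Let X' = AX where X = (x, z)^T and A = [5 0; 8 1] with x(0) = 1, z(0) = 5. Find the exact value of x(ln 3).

243

A = [[5,0],[8,1]]; eigenvalues λ = 1, 5.
Eigenvectors: (0,-1) for λ=1, (1,2) for λ=5.
From the initial condition, c_1 = -3, c_2 = 1.
x(ln 3) = (-3)(3^1)(0) + (1)(3^5)(1) = 243.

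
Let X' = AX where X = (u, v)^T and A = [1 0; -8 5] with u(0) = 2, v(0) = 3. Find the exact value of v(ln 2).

A = [[1,0],[-8,5]]; eigenvalues λ = 5, 1.
Eigenvectors: (0,-1) for λ=5, (-1,-2) for λ=1.
From the initial condition, c_1 = 1, c_2 = -2.
v(ln 2) = (1)(2^5)(-1) + (-2)(2^1)(-2) = -24.

-24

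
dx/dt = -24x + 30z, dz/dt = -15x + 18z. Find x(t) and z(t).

x(t) = -c_1e^(-3t)sin(3t) + 3c_1e^(-3t)cos(3t) + 3c_2e^(-3t)sin(3t) + c_2e^(-3t)cos(3t), z(t) = -c_1e^(-3t)sin(3t) + 2c_1e^(-3t)cos(3t) + 2c_2e^(-3t)sin(3t) + c_2e^(-3t)cos(3t)

Coefficient matrix A = [[-24, 30], [-15, 18]].
Characteristic polynomial det(A - λI) = λ^2 + 6λ + 18 = 0.
Eigenvalues λ = -3 ± 3i (complex conjugate pair).
For λ=-3+3i: an eigenvector is (3,2) - i(-1,-1) = (3 + i, 2 + i).
A real fundamental pair from Re and Im of e^((-3+3i)t)v: X_1 = e^(-3t)(cos(3t)·(3,2) + sin(3t)·(-1,-1)), X_2 = e^(-3t)(sin(3t)·(3,2) - cos(3t)·(-1,-1)).
General solution: c_1X_1 + c_2X_2.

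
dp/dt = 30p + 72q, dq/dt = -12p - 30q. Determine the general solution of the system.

Coefficient matrix A = [[30, 72], [-12, -30]].
Characteristic polynomial det(A - λI) = λ^2 - 36 = 0.
Eigenvalues λ = -6, 6.
For λ=-6: (A-λI) row 1 is [36, 72], so an eigenvector is (-2, 1).
For λ=6: (A-λI) row 1 is [24, 72], so an eigenvector is (3, -1).
General solution: K_1e^(-6t)(-2,1) + K_2e^(6t)(3,-1).

p(t) = -2K_1e^(-6t) + 3K_2e^(6t), q(t) = K_1e^(-6t) - K_2e^(6t)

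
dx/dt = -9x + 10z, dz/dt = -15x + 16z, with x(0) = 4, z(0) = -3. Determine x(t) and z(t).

Coefficient matrix A = [[-9, 10], [-15, 16]].
Characteristic polynomial det(A - λI) = λ^2 - 7λ + 6 = 0.
Eigenvalues λ = 6, 1.
For λ=6: (A-λI) row 1 is [-15, 10], so an eigenvector is (2, 3).
For λ=1: (A-λI) row 1 is [-10, 10], so an eigenvector is (1, 1).
General solution: C_1e^(6t)(2,3) + C_2e^(t)(1,1).
Applying x(0)=4, z(0)=-3 gives C_1=-7, C_2=18.

x(t) = -14e^(6t) + 18e^(t), z(t) = -21e^(6t) + 18e^(t)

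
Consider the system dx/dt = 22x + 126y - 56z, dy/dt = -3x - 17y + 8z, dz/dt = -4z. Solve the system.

x(t) = 7K_1e^(4t) - 6K_2e^(t) + 7K_3e^(-4t), y(t) = -K_1e^(4t) + K_2e^(t) - K_3e^(-4t), z(t) = K_3e^(-4t)

Coefficient matrix A = [[22, 126, -56], [-3, -17, 8], [0, 0, -4]].
det(A - λI) = 0 gives eigenvalues λ = 4, 1, -4.
For λ=4: eigenvector (7,-1,0).
For λ=1: eigenvector (-6,1,0).
For λ=-4: eigenvector (7,-1,1).
General solution: K_1e^(4t)(7,-1,0) + K_2e^(t)(-6,1,0) + K_3e^(-4t)(7,-1,1).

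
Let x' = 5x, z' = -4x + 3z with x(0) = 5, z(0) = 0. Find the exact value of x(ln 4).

A = [[5,0],[-4,3]]; eigenvalues λ = 3, 5.
Eigenvectors: (0,-1) for λ=3, (-1,2) for λ=5.
From the initial condition, c_1 = -10, c_2 = -5.
x(ln 4) = (-10)(4^3)(0) + (-5)(4^5)(-1) = 5120.

5120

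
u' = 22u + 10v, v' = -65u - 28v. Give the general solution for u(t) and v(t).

u(t) = K_1e^(-3t)sin(5t) + K_1e^(-3t)cos(5t) + K_2e^(-3t)sin(5t) - K_2e^(-3t)cos(5t), v(t) = -3K_1e^(-3t)sin(5t) - 2K_1e^(-3t)cos(5t) - 2K_2e^(-3t)sin(5t) + 3K_2e^(-3t)cos(5t)

Coefficient matrix A = [[22, 10], [-65, -28]].
Characteristic polynomial det(A - λI) = λ^2 + 6λ + 34 = 0.
Eigenvalues λ = -3 ± 5i (complex conjugate pair).
For λ=-3+5i: an eigenvector is (1,-2) - i(1,-3) = (1 - i, -2 + 3i).
A real fundamental pair from Re and Im of e^((-3+5i)t)v: X_1 = e^(-3t)(cos(5t)·(1,-2) + sin(5t)·(1,-3)), X_2 = e^(-3t)(sin(5t)·(1,-2) - cos(5t)·(1,-3)).
General solution: K_1X_1 + K_2X_2.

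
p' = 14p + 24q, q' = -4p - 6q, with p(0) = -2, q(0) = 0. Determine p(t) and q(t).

p(t) = -6e^(6t) + 4e^(2t), q(t) = 2e^(6t) - 2e^(2t)

Coefficient matrix A = [[14, 24], [-4, -6]].
Characteristic polynomial det(A - λI) = λ^2 - 8λ + 12 = 0.
Eigenvalues λ = 6, 2.
For λ=6: (A-λI) row 1 is [8, 24], so an eigenvector is (-3, 1).
For λ=2: (A-λI) row 1 is [12, 24], so an eigenvector is (2, -1).
General solution: c_1e^(6t)(-3,1) + c_2e^(2t)(2,-1).
Applying p(0)=-2, q(0)=0 gives c_1=2, c_2=2.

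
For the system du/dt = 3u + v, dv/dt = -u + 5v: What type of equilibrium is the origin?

A = [[3,1],[-1,5]]; det(A-λI) = λ^2 - 8λ + 16.
repeated λ = 4 with a single eigenvector.

unstable improper node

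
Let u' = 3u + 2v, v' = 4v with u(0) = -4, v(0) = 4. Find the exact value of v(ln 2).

64

A = [[3,2],[0,4]]; eigenvalues λ = 3, 4.
Eigenvectors: (-1,0) for λ=3, (-2,-1) for λ=4.
From the initial condition, c_1 = 12, c_2 = -4.
v(ln 2) = (12)(2^3)(0) + (-4)(2^4)(-1) = 64.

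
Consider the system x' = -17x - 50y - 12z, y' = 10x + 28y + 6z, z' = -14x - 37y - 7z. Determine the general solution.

Coefficient matrix A = [[-17, -50, -12], [10, 28, 6], [-14, -37, -7]].
det(A - λI) = 0 gives eigenvalues λ = 3, 2, -1.
For λ=3: eigenvector (-7,4,-5).
For λ=2: eigenvector (-2,1,-1).
For λ=-1: eigenvector (4,-2,3).
General solution: C_1e^(3t)(-7,4,-5) + C_2e^(2t)(-2,1,-1) + C_3e^(-t)(4,-2,3).

x(t) = -7C_1e^(3t) - 2C_2e^(2t) + 4C_3e^(-t), y(t) = 4C_1e^(3t) + C_2e^(2t) - 2C_3e^(-t), z(t) = -5C_1e^(3t) - C_2e^(2t) + 3C_3e^(-t)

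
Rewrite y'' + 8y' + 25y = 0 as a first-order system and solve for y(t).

y(t) = c_1e^(-4t)cos(3t) + c_2e^(-4t)sin(3t)

Let x_1 = y, x_2 = y'. Then x_1' = x_2 and x_2' = -25x_1 - 8x_2.
A = [[0,1],[-25,-8]]; det(A-λI) = λ^2 + 8λ + 25.
Eigenvalues λ = -4 ± 3i.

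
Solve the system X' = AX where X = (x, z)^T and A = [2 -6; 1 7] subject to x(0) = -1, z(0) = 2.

Coefficient matrix A = [[2, -6], [1, 7]].
Characteristic polynomial det(A - λI) = λ^2 - 9λ + 20 = 0.
Eigenvalues λ = 4, 5.
For λ=4: (A-λI) row 1 is [-2, -6], so an eigenvector is (-3, 1).
For λ=5: (A-λI) row 1 is [-3, -6], so an eigenvector is (-2, 1).
General solution: c_1e^(4t)(-3,1) + c_2e^(5t)(-2,1).
Applying x(0)=-1, z(0)=2 gives c_1=-3, c_2=5.

x(t) = -10e^(5t) + 9e^(4t), z(t) = 5e^(5t) - 3e^(4t)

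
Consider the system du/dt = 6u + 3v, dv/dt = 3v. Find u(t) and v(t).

Coefficient matrix A = [[6, 3], [0, 3]].
Characteristic polynomial det(A - λI) = λ^2 - 9λ + 18 = 0.
Eigenvalues λ = 6, 3.
For λ=6: (A-λI) row 1 is [0, 3], so an eigenvector is (1, 0).
For λ=3: (A-λI) row 1 is [3, 3], so an eigenvector is (-1, 1).
General solution: C_1e^(6t)(1,0) + C_2e^(3t)(-1,1).

u(t) = C_1e^(6t) - C_2e^(3t), v(t) = C_2e^(3t)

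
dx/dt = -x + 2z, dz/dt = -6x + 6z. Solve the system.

x(t) = -2C_1e^(2t) + C_2e^(3t), z(t) = -3C_1e^(2t) + 2C_2e^(3t)

Coefficient matrix A = [[-1, 2], [-6, 6]].
Characteristic polynomial det(A - λI) = λ^2 - 5λ + 6 = 0.
Eigenvalues λ = 2, 3.
For λ=2: (A-λI) row 1 is [-3, 2], so an eigenvector is (-2, -3).
For λ=3: (A-λI) row 1 is [-4, 2], so an eigenvector is (1, 2).
General solution: C_1e^(2t)(-2,-3) + C_2e^(3t)(1,2).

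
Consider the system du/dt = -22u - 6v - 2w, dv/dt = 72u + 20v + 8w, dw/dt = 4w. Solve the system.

u(t) = c_1e^(-4t) - c_2e^(2t) - c_3e^(4t), v(t) = -3c_1e^(-4t) + 4c_2e^(2t) + 4c_3e^(4t), w(t) = c_3e^(4t)

Coefficient matrix A = [[-22, -6, -2], [72, 20, 8], [0, 0, 4]].
det(A - λI) = 0 gives eigenvalues λ = -4, 2, 4.
For λ=-4: eigenvector (1,-3,0).
For λ=2: eigenvector (-1,4,0).
For λ=4: eigenvector (-1,4,1).
General solution: c_1e^(-4t)(1,-3,0) + c_2e^(2t)(-1,4,0) + c_3e^(4t)(-1,4,1).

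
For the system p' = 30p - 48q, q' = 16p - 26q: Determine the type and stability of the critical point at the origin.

saddle

A = [[30,-48],[16,-26]]; det(A-λI) = λ^2 - 4λ - 12.
λ = -2, 6: opposite signs.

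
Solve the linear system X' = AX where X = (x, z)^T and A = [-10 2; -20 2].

Coefficient matrix A = [[-10, 2], [-20, 2]].
Characteristic polynomial det(A - λI) = λ^2 + 8λ + 20 = 0.
Eigenvalues λ = -4 ± 2i (complex conjugate pair).
For λ=-4+2i: an eigenvector is (0,1) - i(1,3) = (0 - i, 1 - 3i).
A real fundamental pair from Re and Im of e^((-4+2i)t)v: X_1 = e^(-4t)(cos(2t)·(0,1) + sin(2t)·(1,3)), X_2 = e^(-4t)(sin(2t)·(0,1) - cos(2t)·(1,3)).
General solution: K_1X_1 + K_2X_2.

x(t) = K_1e^(-4t)sin(2t) - K_2e^(-4t)cos(2t), z(t) = 3K_1e^(-4t)sin(2t) + K_1e^(-4t)cos(2t) + K_2e^(-4t)sin(2t) - 3K_2e^(-4t)cos(2t)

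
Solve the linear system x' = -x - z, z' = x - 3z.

x(t) = -C_1e^(-2t) - C_2te^(-2t) + C_2e^(-2t), z(t) = -C_1e^(-2t) - C_2te^(-2t) + 2C_2e^(-2t)

Coefficient matrix A = [[-1, -1], [1, -3]].
Characteristic polynomial det(A - λI) = λ^2 + 4λ + 4 = 0.
Single eigenvalue λ = -2 with algebraic multiplicity 2.
Eigenvector v = (-1,-1); generalized eigenvector w with (A-λI)w=v is (1,2).
General solution: e^(-2t)[C_1·v + C_2·(t·v + w)].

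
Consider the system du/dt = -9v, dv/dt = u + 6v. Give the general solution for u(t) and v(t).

u(t) = -3K_1e^(3t) - 3K_2te^(3t) + K_2e^(3t), v(t) = K_1e^(3t) + K_2te^(3t)

Coefficient matrix A = [[0, -9], [1, 6]].
Characteristic polynomial det(A - λI) = λ^2 - 6λ + 9 = 0.
Single eigenvalue λ = 3 with algebraic multiplicity 2.
Eigenvector v = (-3,1); generalized eigenvector w with (A-λI)w=v is (1,0).
General solution: e^(3t)[K_1·v + K_2·(t·v + w)].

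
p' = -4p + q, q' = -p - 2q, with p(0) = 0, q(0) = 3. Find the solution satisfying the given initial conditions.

Coefficient matrix A = [[-4, 1], [-1, -2]].
Characteristic polynomial det(A - λI) = λ^2 + 6λ + 9 = 0.
Single eigenvalue λ = -3 with algebraic multiplicity 2.
Eigenvector v = (1,1); generalized eigenvector w with (A-λI)w=v is (-3,-2).
General solution: e^(-3t)[K_1·v + K_2·(t·v + w)].
Applying p(0)=0, q(0)=3 gives K_1=9, K_2=3.

p(t) = 3te^(-3t), q(t) = 3te^(-3t) + 3e^(-3t)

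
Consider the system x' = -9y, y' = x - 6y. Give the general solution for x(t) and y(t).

Coefficient matrix A = [[0, -9], [1, -6]].
Characteristic polynomial det(A - λI) = λ^2 + 6λ + 9 = 0.
Single eigenvalue λ = -3 with algebraic multiplicity 2.
Eigenvector v = (3,1); generalized eigenvector w with (A-λI)w=v is (-2,-1).
General solution: e^(-3t)[K_1·v + K_2·(t·v + w)].

x(t) = 3K_1e^(-3t) + 3K_2te^(-3t) - 2K_2e^(-3t), y(t) = K_1e^(-3t) + K_2te^(-3t) - K_2e^(-3t)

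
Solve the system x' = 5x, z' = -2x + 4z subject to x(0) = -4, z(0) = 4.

Coefficient matrix A = [[5, 0], [-2, 4]].
Characteristic polynomial det(A - λI) = λ^2 - 9λ + 20 = 0.
Eigenvalues λ = 5, 4.
For λ=5: (A-λI) row 2 is [-2, -1], so an eigenvector is (1, -2).
For λ=4: (A-λI) row 1 is [1, 0], so an eigenvector is (0, 1).
General solution: C_1e^(5t)(1,-2) + C_2e^(4t)(0,1).
Applying x(0)=-4, z(0)=4 gives C_1=-4, C_2=-4.

x(t) = -4e^(5t), z(t) = 8e^(5t) - 4e^(4t)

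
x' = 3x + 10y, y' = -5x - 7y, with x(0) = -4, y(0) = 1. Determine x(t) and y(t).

x(t) = -2e^(-2t)sin(5t) - 4e^(-2t)cos(5t), y(t) = 3e^(-2t)sin(5t) + e^(-2t)cos(5t)

Coefficient matrix A = [[3, 10], [-5, -7]].
Characteristic polynomial det(A - λI) = λ^2 + 4λ + 29 = 0.
Eigenvalues λ = -2 ± 5i (complex conjugate pair).
For λ=-2+5i: an eigenvector is (-1,0) - i(-1,1) = (-1 + i, 0 - i).
A real fundamental pair from Re and Im of e^((-2+5i)t)v: X_1 = e^(-2t)(cos(5t)·(-1,0) + sin(5t)·(-1,1)), X_2 = e^(-2t)(sin(5t)·(-1,0) - cos(5t)·(-1,1)).
General solution: C_1X_1 + C_2X_2.
Applying x(0)=-4, y(0)=1 gives C_1=3, C_2=-1.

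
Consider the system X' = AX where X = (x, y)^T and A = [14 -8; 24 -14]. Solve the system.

x(t) = C_1e^(-2t) + 2C_2e^(2t), y(t) = 2C_1e^(-2t) + 3C_2e^(2t)

Coefficient matrix A = [[14, -8], [24, -14]].
Characteristic polynomial det(A - λI) = λ^2 - 4 = 0.
Eigenvalues λ = -2, 2.
For λ=-2: (A-λI) row 1 is [16, -8], so an eigenvector is (1, 2).
For λ=2: (A-λI) row 1 is [12, -8], so an eigenvector is (2, 3).
General solution: C_1e^(-2t)(1,2) + C_2e^(2t)(2,3).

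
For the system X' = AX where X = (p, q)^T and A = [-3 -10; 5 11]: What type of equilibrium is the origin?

A = [[-3,-10],[5,11]]; det(A-λI) = λ^2 - 8λ + 17.
λ = 4 ± i: positive real part.

unstable spiral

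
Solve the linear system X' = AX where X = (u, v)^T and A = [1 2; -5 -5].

Coefficient matrix A = [[1, 2], [-5, -5]].
Characteristic polynomial det(A - λI) = λ^2 + 4λ + 5 = 0.
Eigenvalues λ = -2 ± i (complex conjugate pair).
For λ=-2+i: an eigenvector is (-1,2) - i(1,-1) = (-1 - i, 2 + i).
A real fundamental pair from Re and Im of e^((-2+i)t)v: X_1 = e^(-2t)(cos(t)·(-1,2) + sin(t)·(1,-1)), X_2 = e^(-2t)(sin(t)·(-1,2) - cos(t)·(1,-1)).
General solution: C_1X_1 + C_2X_2.

u(t) = C_1e^(-2t)sin(t) - C_1e^(-2t)cos(t) - C_2e^(-2t)sin(t) - C_2e^(-2t)cos(t), v(t) = -C_1e^(-2t)sin(t) + 2C_1e^(-2t)cos(t) + 2C_2e^(-2t)sin(t) + C_2e^(-2t)cos(t)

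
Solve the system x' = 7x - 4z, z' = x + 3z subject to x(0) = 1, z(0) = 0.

Coefficient matrix A = [[7, -4], [1, 3]].
Characteristic polynomial det(A - λI) = λ^2 - 10λ + 25 = 0.
Single eigenvalue λ = 5 with algebraic multiplicity 2.
Eigenvector v = (-2,-1); generalized eigenvector w with (A-λI)w=v is (-1,0).
General solution: e^(5t)[K_1·v + K_2·(t·v + w)].
Applying x(0)=1, z(0)=0 gives K_1=0, K_2=-1.

x(t) = 2te^(5t) + e^(5t), z(t) = te^(5t)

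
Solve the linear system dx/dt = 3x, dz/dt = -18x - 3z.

x(t) = c_1e^(3t), z(t) = -3c_1e^(3t) + c_2e^(-3t)

Coefficient matrix A = [[3, 0], [-18, -3]].
Characteristic polynomial det(A - λI) = λ^2 - 9 = 0.
Eigenvalues λ = 3, -3.
For λ=3: (A-λI) row 2 is [-18, -6], so an eigenvector is (1, -3).
For λ=-3: (A-λI) row 1 is [6, 0], so an eigenvector is (0, 1).
General solution: c_1e^(3t)(1,-3) + c_2e^(-3t)(0,1).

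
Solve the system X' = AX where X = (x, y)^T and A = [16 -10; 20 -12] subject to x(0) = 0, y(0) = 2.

x(t) = -10e^(2t)sin(2t), y(t) = -14e^(2t)sin(2t) + 2e^(2t)cos(2t)

Coefficient matrix A = [[16, -10], [20, -12]].
Characteristic polynomial det(A - λI) = λ^2 - 4λ + 8 = 0.
Eigenvalues λ = 2 ± 2i (complex conjugate pair).
For λ=2+2i: an eigenvector is (1,1) - i(2,3) = (1 - 2i, 1 - 3i).
A real fundamental pair from Re and Im of e^((2+2i)t)v: X_1 = e^(2t)(cos(2t)·(1,1) + sin(2t)·(2,3)), X_2 = e^(2t)(sin(2t)·(1,1) - cos(2t)·(2,3)).
General solution: c_1X_1 + c_2X_2.
Applying x(0)=0, y(0)=2 gives c_1=-4, c_2=-2.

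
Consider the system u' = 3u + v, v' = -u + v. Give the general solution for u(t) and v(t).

Coefficient matrix A = [[3, 1], [-1, 1]].
Characteristic polynomial det(A - λI) = λ^2 - 4λ + 4 = 0.
Single eigenvalue λ = 2 with algebraic multiplicity 2.
Eigenvector v = (1,-1); generalized eigenvector w with (A-λI)w=v is (2,-1).
General solution: e^(2t)[C_1·v + C_2·(t·v + w)].

u(t) = C_1e^(2t) + C_2te^(2t) + 2C_2e^(2t), v(t) = -C_1e^(2t) - C_2te^(2t) - C_2e^(2t)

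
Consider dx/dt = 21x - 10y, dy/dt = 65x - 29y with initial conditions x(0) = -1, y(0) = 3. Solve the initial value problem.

x(t) = -11e^(-4t)sin(5t) - e^(-4t)cos(5t), y(t) = -28e^(-4t)sin(5t) + 3e^(-4t)cos(5t)

Coefficient matrix A = [[21, -10], [65, -29]].
Characteristic polynomial det(A - λI) = λ^2 + 8λ + 41 = 0.
Eigenvalues λ = -4 ± 5i (complex conjugate pair).
For λ=-4+5i: an eigenvector is (1,3) - i(-1,-2) = (1 + i, 3 + 2i).
A real fundamental pair from Re and Im of e^((-4+5i)t)v: X_1 = e^(-4t)(cos(5t)·(1,3) + sin(5t)·(-1,-2)), X_2 = e^(-4t)(sin(5t)·(1,3) - cos(5t)·(-1,-2)).
General solution: K_1X_1 + K_2X_2.
Applying x(0)=-1, y(0)=3 gives K_1=5, K_2=-6.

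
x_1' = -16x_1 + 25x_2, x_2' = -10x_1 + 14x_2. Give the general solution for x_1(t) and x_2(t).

x_1(t) = -c_1e^(-t)sin(5t) + 2c_1e^(-t)cos(5t) + 2c_2e^(-t)sin(5t) + c_2e^(-t)cos(5t), x_2(t) = -c_1e^(-t)sin(5t) + c_1e^(-t)cos(5t) + c_2e^(-t)sin(5t) + c_2e^(-t)cos(5t)

Coefficient matrix A = [[-16, 25], [-10, 14]].
Characteristic polynomial det(A - λI) = λ^2 + 2λ + 26 = 0.
Eigenvalues λ = -1 ± 5i (complex conjugate pair).
For λ=-1+5i: an eigenvector is (2,1) - i(-1,-1) = (2 + i, 1 + i).
A real fundamental pair from Re and Im of e^((-1+5i)t)v: X_1 = e^(-t)(cos(5t)·(2,1) + sin(5t)·(-1,-1)), X_2 = e^(-t)(sin(5t)·(2,1) - cos(5t)·(-1,-1)).
General solution: c_1X_1 + c_2X_2.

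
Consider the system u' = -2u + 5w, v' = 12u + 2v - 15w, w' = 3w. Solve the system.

u(t) = C_2e^(-2t) + C_3e^(3t), v(t) = C_1e^(2t) - 3C_2e^(-2t) - 3C_3e^(3t), w(t) = C_3e^(3t)

Coefficient matrix A = [[-2, 0, 5], [12, 2, -15], [0, 0, 3]].
det(A - λI) = 0 gives eigenvalues λ = 2, -2, 3.
For λ=2: eigenvector (0,1,0).
For λ=-2: eigenvector (1,-3,0).
For λ=3: eigenvector (1,-3,1).
General solution: C_1e^(2t)(0,1,0) + C_2e^(-2t)(1,-3,0) + C_3e^(3t)(1,-3,1).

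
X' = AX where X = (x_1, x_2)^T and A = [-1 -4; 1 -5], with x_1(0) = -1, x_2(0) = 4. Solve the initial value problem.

x_1(t) = -18te^(-3t) - e^(-3t), x_2(t) = -9te^(-3t) + 4e^(-3t)

Coefficient matrix A = [[-1, -4], [1, -5]].
Characteristic polynomial det(A - λI) = λ^2 + 6λ + 9 = 0.
Single eigenvalue λ = -3 with algebraic multiplicity 2.
Eigenvector v = (-2,-1); generalized eigenvector w with (A-λI)w=v is (-3,-1).
General solution: e^(-3t)[C_1·v + C_2·(t·v + w)].
Applying x_1(0)=-1, x_2(0)=4 gives C_1=-13, C_2=9.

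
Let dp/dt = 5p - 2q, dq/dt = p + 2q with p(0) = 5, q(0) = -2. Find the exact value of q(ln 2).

40

A = [[5,-2],[1,2]]; eigenvalues λ = 3, 4.
Eigenvectors: (1,1) for λ=3, (2,1) for λ=4.
From the initial condition, c_1 = -9, c_2 = 7.
q(ln 2) = (-9)(2^3)(1) + (7)(2^4)(1) = 40.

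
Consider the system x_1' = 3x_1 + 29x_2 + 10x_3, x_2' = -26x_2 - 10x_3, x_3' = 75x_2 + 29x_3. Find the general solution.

x_1(t) = c_1e^(3t) - c_2e^(4t) - 2c_3e^(-t), x_2(t) = c_2e^(4t) + 2c_3e^(-t), x_3(t) = -3c_2e^(4t) - 5c_3e^(-t)

Coefficient matrix A = [[3, 29, 10], [0, -26, -10], [0, 75, 29]].
det(A - λI) = 0 gives eigenvalues λ = 3, 4, -1.
For λ=3: eigenvector (1,0,0).
For λ=4: eigenvector (-1,1,-3).
For λ=-1: eigenvector (-2,2,-5).
General solution: c_1e^(3t)(1,0,0) + c_2e^(4t)(-1,1,-3) + c_3e^(-t)(-2,2,-5).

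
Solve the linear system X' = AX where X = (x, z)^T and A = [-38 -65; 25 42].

x(t) = 3C_1e^(2t)sin(5t) - 2C_1e^(2t)cos(5t) - 2C_2e^(2t)sin(5t) - 3C_2e^(2t)cos(5t), z(t) = -2C_1e^(2t)sin(5t) + C_1e^(2t)cos(5t) + C_2e^(2t)sin(5t) + 2C_2e^(2t)cos(5t)

Coefficient matrix A = [[-38, -65], [25, 42]].
Characteristic polynomial det(A - λI) = λ^2 - 4λ + 29 = 0.
Eigenvalues λ = 2 ± 5i (complex conjugate pair).
For λ=2+5i: an eigenvector is (-2,1) - i(3,-2) = (-2 - 3i, 1 + 2i).
A real fundamental pair from Re and Im of e^((2+5i)t)v: X_1 = e^(2t)(cos(5t)·(-2,1) + sin(5t)·(3,-2)), X_2 = e^(2t)(sin(5t)·(-2,1) - cos(5t)·(3,-2)).
General solution: C_1X_1 + C_2X_2.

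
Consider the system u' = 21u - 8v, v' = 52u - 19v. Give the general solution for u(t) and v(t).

Coefficient matrix A = [[21, -8], [52, -19]].
Characteristic polynomial det(A - λI) = λ^2 - 2λ + 17 = 0.
Eigenvalues λ = 1 ± 4i (complex conjugate pair).
For λ=1+4i: an eigenvector is (-1,-3) - i(1,2) = (-1 - i, -3 - 2i).
A real fundamental pair from Re and Im of e^((1+4i)t)v: X_1 = e^(t)(cos(4t)·(-1,-3) + sin(4t)·(1,2)), X_2 = e^(t)(sin(4t)·(-1,-3) - cos(4t)·(1,2)).
General solution: K_1X_1 + K_2X_2.

u(t) = K_1e^(t)sin(4t) - K_1e^(t)cos(4t) - K_2e^(t)sin(4t) - K_2e^(t)cos(4t), v(t) = 2K_1e^(t)sin(4t) - 3K_1e^(t)cos(4t) - 3K_2e^(t)sin(4t) - 2K_2e^(t)cos(4t)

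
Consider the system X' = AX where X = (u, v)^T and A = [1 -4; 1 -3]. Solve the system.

Coefficient matrix A = [[1, -4], [1, -3]].
Characteristic polynomial det(A - λI) = λ^2 + 2λ + 1 = 0.
Single eigenvalue λ = -1 with algebraic multiplicity 2.
Eigenvector v = (2,1); generalized eigenvector w with (A-λI)w=v is (-3,-2).
General solution: e^(-t)[C_1·v + C_2·(t·v + w)].

u(t) = 2C_1e^(-t) + 2C_2te^(-t) - 3C_2e^(-t), v(t) = C_1e^(-t) + C_2te^(-t) - 2C_2e^(-t)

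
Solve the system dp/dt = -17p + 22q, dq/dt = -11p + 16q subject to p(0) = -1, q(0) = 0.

p(t) = e^(5t) - 2e^(-6t), q(t) = e^(5t) - e^(-6t)

Coefficient matrix A = [[-17, 22], [-11, 16]].
Characteristic polynomial det(A - λI) = λ^2 + λ - 30 = 0.
Eigenvalues λ = 5, -6.
For λ=5: (A-λI) row 1 is [-22, 22], so an eigenvector is (1, 1).
For λ=-6: (A-λI) row 1 is [-11, 22], so an eigenvector is (-2, -1).
General solution: K_1e^(5t)(1,1) + K_2e^(-6t)(-2,-1).
Applying p(0)=-1, q(0)=0 gives K_1=1, K_2=1.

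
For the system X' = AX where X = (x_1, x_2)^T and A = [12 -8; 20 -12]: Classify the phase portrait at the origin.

A = [[12,-8],[20,-12]]; det(A-λI) = λ^2 + 16.
λ = 0 ± 4i: zero real part.

center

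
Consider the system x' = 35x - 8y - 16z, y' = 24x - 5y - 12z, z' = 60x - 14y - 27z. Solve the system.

x(t) = C_1e^(3t) + 2C_2e^(-t), y(t) = 3C_2e^(-t) - 2C_3e^(t), z(t) = 2C_1e^(3t) + 3C_2e^(-t) + C_3e^(t)

Coefficient matrix A = [[35, -8, -16], [24, -5, -12], [60, -14, -27]].
det(A - λI) = 0 gives eigenvalues λ = 3, -1, 1.
For λ=3: eigenvector (1,0,2).
For λ=-1: eigenvector (2,3,3).
For λ=1: eigenvector (0,-2,1).
General solution: C_1e^(3t)(1,0,2) + C_2e^(-t)(2,3,3) + C_3e^(t)(0,-2,1).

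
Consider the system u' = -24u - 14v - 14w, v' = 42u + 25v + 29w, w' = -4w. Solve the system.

u(t) = C_1e^(4t) + 2C_2e^(-3t), v(t) = -2C_1e^(4t) - 3C_2e^(-3t) - C_3e^(-4t), w(t) = C_3e^(-4t)

Coefficient matrix A = [[-24, -14, -14], [42, 25, 29], [0, 0, -4]].
det(A - λI) = 0 gives eigenvalues λ = 4, -3, -4.
For λ=4: eigenvector (1,-2,0).
For λ=-3: eigenvector (2,-3,0).
For λ=-4: eigenvector (0,-1,1).
General solution: C_1e^(4t)(1,-2,0) + C_2e^(-3t)(2,-3,0) + C_3e^(-4t)(0,-1,1).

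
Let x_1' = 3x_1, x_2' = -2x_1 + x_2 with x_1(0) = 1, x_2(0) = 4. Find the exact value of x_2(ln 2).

2

A = [[3,0],[-2,1]]; eigenvalues λ = 3, 1.
Eigenvectors: (-1,1) for λ=3, (0,-1) for λ=1.
From the initial condition, c_1 = -1, c_2 = -5.
x_2(ln 2) = (-1)(2^3)(1) + (-5)(2^1)(-1) = 2.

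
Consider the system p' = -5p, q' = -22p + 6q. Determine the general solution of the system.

Coefficient matrix A = [[-5, 0], [-22, 6]].
Characteristic polynomial det(A - λI) = λ^2 - λ - 30 = 0.
Eigenvalues λ = -5, 6.
For λ=-5: (A-λI) row 2 is [-22, 11], so an eigenvector is (1, 2).
For λ=6: (A-λI) row 1 is [-11, 0], so an eigenvector is (0, -1).
General solution: C_1e^(-5t)(1,2) + C_2e^(6t)(0,-1).

p(t) = C_1e^(-5t), q(t) = 2C_1e^(-5t) - C_2e^(6t)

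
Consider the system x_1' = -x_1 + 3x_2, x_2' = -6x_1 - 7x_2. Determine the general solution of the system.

Coefficient matrix A = [[-1, 3], [-6, -7]].
Characteristic polynomial det(A - λI) = λ^2 + 8λ + 25 = 0.
Eigenvalues λ = -4 ± 3i (complex conjugate pair).
For λ=-4+3i: an eigenvector is (1,-1) - i(0,-1) = (1, -1 + i).
A real fundamental pair from Re and Im of e^((-4+3i)t)v: X_1 = e^(-4t)(cos(3t)·(1,-1) + sin(3t)·(0,-1)), X_2 = e^(-4t)(sin(3t)·(1,-1) - cos(3t)·(0,-1)).
General solution: c_1X_1 + c_2X_2.

x_1(t) = c_1e^(-4t)cos(3t) + c_2e^(-4t)sin(3t), x_2(t) = -c_1e^(-4t)sin(3t) - c_1e^(-4t)cos(3t) - c_2e^(-4t)sin(3t) + c_2e^(-4t)cos(3t)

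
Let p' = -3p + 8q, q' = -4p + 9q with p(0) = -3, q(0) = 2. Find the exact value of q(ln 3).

1686

A = [[-3,8],[-4,9]]; eigenvalues λ = 1, 5.
Eigenvectors: (2,1) for λ=1, (1,1) for λ=5.
From the initial condition, c_1 = -5, c_2 = 7.
q(ln 3) = (-5)(3^1)(1) + (7)(3^5)(1) = 1686.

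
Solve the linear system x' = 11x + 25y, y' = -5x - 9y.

x(t) = 2C_1e^(t)sin(5t) + C_1e^(t)cos(5t) + C_2e^(t)sin(5t) - 2C_2e^(t)cos(5t), y(t) = -C_1e^(t)sin(5t) + C_2e^(t)cos(5t)

Coefficient matrix A = [[11, 25], [-5, -9]].
Characteristic polynomial det(A - λI) = λ^2 - 2λ + 26 = 0.
Eigenvalues λ = 1 ± 5i (complex conjugate pair).
For λ=1+5i: an eigenvector is (1,0) - i(2,-1) = (1 - 2i, 0 + i).
A real fundamental pair from Re and Im of e^((1+5i)t)v: X_1 = e^(t)(cos(5t)·(1,0) + sin(5t)·(2,-1)), X_2 = e^(t)(sin(5t)·(1,0) - cos(5t)·(2,-1)).
General solution: C_1X_1 + C_2X_2.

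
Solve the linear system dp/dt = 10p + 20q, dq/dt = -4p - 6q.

Coefficient matrix A = [[10, 20], [-4, -6]].
Characteristic polynomial det(A - λI) = λ^2 - 4λ + 20 = 0.
Eigenvalues λ = 2 ± 4i (complex conjugate pair).
For λ=2+4i: an eigenvector is (-2,1) - i(1,0) = (-2 - i, 1).
A real fundamental pair from Re and Im of e^((2+4i)t)v: X_1 = e^(2t)(cos(4t)·(-2,1) + sin(4t)·(1,0)), X_2 = e^(2t)(sin(4t)·(-2,1) - cos(4t)·(1,0)).
General solution: C_1X_1 + C_2X_2.

p(t) = C_1e^(2t)sin(4t) - 2C_1e^(2t)cos(4t) - 2C_2e^(2t)sin(4t) - C_2e^(2t)cos(4t), q(t) = C_1e^(2t)cos(4t) + C_2e^(2t)sin(4t)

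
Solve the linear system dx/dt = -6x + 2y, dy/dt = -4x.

Coefficient matrix A = [[-6, 2], [-4, 0]].
Characteristic polynomial det(A - λI) = λ^2 + 6λ + 8 = 0.
Eigenvalues λ = -2, -4.
For λ=-2: (A-λI) row 1 is [-4, 2], so an eigenvector is (-1, -2).
For λ=-4: (A-λI) row 1 is [-2, 2], so an eigenvector is (1, 1).
General solution: K_1e^(-2t)(-1,-2) + K_2e^(-4t)(1,1).

x(t) = -K_1e^(-2t) + K_2e^(-4t), y(t) = -2K_1e^(-2t) + K_2e^(-4t)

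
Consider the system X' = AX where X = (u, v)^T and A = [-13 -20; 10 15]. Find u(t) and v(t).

Coefficient matrix A = [[-13, -20], [10, 15]].
Characteristic polynomial det(A - λI) = λ^2 - 2λ + 5 = 0.
Eigenvalues λ = 1 ± 2i (complex conjugate pair).
For λ=1+2i: an eigenvector is (3,-2) - i(-1,1) = (3 + i, -2 - i).
A real fundamental pair from Re and Im of e^((1+2i)t)v: X_1 = e^(t)(cos(2t)·(3,-2) + sin(2t)·(-1,1)), X_2 = e^(t)(sin(2t)·(3,-2) - cos(2t)·(-1,1)).
General solution: K_1X_1 + K_2X_2.

u(t) = -K_1e^(t)sin(2t) + 3K_1e^(t)cos(2t) + 3K_2e^(t)sin(2t) + K_2e^(t)cos(2t), v(t) = K_1e^(t)sin(2t) - 2K_1e^(t)cos(2t) - 2K_2e^(t)sin(2t) - K_2e^(t)cos(2t)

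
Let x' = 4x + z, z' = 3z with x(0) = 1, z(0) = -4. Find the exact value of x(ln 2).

A = [[4,1],[0,3]]; eigenvalues λ = 3, 4.
Eigenvectors: (-1,1) for λ=3, (-1,0) for λ=4.
From the initial condition, c_1 = -4, c_2 = 3.
x(ln 2) = (-4)(2^3)(-1) + (3)(2^4)(-1) = -16.

-16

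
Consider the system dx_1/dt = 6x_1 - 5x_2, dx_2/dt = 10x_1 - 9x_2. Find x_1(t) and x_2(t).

Coefficient matrix A = [[6, -5], [10, -9]].
Characteristic polynomial det(A - λI) = λ^2 + 3λ - 4 = 0.
Eigenvalues λ = -4, 1.
For λ=-4: (A-λI) row 1 is [10, -5], so an eigenvector is (-1, -2).
For λ=1: (A-λI) row 1 is [5, -5], so an eigenvector is (1, 1).
General solution: C_1e^(-4t)(-1,-2) + C_2e^(t)(1,1).

x_1(t) = -C_1e^(-4t) + C_2e^(t), x_2(t) = -2C_1e^(-4t) + C_2e^(t)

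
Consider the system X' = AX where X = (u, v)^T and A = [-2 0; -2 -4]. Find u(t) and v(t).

Coefficient matrix A = [[-2, 0], [-2, -4]].
Characteristic polynomial det(A - λI) = λ^2 + 6λ + 8 = 0.
Eigenvalues λ = -4, -2.
For λ=-4: (A-λI) row 1 is [2, 0], so an eigenvector is (0, 1).
For λ=-2: (A-λI) row 2 is [-2, -2], so an eigenvector is (-1, 1).
General solution: C_1e^(-4t)(0,1) + C_2e^(-2t)(-1,1).

u(t) = -C_2e^(-2t), v(t) = C_1e^(-4t) + C_2e^(-2t)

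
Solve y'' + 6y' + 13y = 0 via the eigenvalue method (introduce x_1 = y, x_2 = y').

y(t) = c_1e^(-3t)cos(2t) + c_2e^(-3t)sin(2t)

Let x_1 = y, x_2 = y'. Then x_1' = x_2 and x_2' = -13x_1 - 6x_2.
A = [[0,1],[-13,-6]]; det(A-λI) = λ^2 + 6λ + 13.
Eigenvalues λ = -3 ± 2i.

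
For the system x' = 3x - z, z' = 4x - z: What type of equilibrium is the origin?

A = [[3,-1],[4,-1]]; det(A-λI) = λ^2 - 2λ + 1.
repeated λ = 1 with a single eigenvector.

unstable improper node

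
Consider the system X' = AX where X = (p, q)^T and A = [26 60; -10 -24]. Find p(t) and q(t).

Coefficient matrix A = [[26, 60], [-10, -24]].
Characteristic polynomial det(A - λI) = λ^2 - 2λ - 24 = 0.
Eigenvalues λ = 6, -4.
For λ=6: (A-λI) row 1 is [20, 60], so an eigenvector is (-3, 1).
For λ=-4: (A-λI) row 1 is [30, 60], so an eigenvector is (-2, 1).
General solution: K_1e^(6t)(-3,1) + K_2e^(-4t)(-2,1).

p(t) = -3K_1e^(6t) - 2K_2e^(-4t), q(t) = K_1e^(6t) + K_2e^(-4t)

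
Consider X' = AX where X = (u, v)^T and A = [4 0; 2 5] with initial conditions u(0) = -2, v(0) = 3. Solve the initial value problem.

u(t) = -2e^(4t), v(t) = -e^(5t) + 4e^(4t)

Coefficient matrix A = [[4, 0], [2, 5]].
Characteristic polynomial det(A - λI) = λ^2 - 9λ + 20 = 0.
Eigenvalues λ = 5, 4.
For λ=5: (A-λI) row 1 is [-1, 0], so an eigenvector is (0, -1).
For λ=4: (A-λI) row 2 is [2, 1], so an eigenvector is (-1, 2).
General solution: K_1e^(5t)(0,-1) + K_2e^(4t)(-1,2).
Applying u(0)=-2, v(0)=3 gives K_1=1, K_2=2.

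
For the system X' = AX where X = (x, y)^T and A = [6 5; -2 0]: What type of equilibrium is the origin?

unstable spiral

A = [[6,5],[-2,0]]; det(A-λI) = λ^2 - 6λ + 10.
λ = 3 ± i: positive real part.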